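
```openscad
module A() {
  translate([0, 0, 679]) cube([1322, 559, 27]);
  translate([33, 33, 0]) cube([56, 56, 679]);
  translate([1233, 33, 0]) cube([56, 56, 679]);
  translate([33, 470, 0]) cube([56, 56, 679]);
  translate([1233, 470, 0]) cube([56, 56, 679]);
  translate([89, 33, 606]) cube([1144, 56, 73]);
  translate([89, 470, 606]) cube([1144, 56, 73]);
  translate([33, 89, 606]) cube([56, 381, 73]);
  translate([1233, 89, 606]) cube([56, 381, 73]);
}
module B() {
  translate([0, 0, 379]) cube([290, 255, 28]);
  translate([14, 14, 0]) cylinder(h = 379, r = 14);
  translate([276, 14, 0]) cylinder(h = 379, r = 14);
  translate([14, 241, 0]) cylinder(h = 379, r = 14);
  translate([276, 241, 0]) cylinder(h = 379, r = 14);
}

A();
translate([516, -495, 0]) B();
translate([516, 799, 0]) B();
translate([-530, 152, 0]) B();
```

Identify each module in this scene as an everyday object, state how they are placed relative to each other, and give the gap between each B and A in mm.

Each stool's nearest face is 240 mm from the table's bounding box.

A is a table. B is a stool. Three stools sit around the table at the −y, +y, −x sides. The gap between each stool and the table is 240 mm.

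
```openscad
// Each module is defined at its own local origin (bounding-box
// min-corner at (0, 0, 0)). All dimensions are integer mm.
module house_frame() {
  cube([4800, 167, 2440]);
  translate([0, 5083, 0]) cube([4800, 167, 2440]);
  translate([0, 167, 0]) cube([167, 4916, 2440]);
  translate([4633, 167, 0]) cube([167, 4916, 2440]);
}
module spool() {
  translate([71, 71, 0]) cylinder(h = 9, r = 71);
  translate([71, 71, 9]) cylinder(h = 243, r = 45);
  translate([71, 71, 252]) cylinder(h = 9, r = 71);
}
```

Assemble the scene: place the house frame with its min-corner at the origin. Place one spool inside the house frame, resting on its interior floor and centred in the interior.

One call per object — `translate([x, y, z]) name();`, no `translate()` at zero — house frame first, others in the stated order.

house_frame();
translate([2329, 2554, 0]) spool();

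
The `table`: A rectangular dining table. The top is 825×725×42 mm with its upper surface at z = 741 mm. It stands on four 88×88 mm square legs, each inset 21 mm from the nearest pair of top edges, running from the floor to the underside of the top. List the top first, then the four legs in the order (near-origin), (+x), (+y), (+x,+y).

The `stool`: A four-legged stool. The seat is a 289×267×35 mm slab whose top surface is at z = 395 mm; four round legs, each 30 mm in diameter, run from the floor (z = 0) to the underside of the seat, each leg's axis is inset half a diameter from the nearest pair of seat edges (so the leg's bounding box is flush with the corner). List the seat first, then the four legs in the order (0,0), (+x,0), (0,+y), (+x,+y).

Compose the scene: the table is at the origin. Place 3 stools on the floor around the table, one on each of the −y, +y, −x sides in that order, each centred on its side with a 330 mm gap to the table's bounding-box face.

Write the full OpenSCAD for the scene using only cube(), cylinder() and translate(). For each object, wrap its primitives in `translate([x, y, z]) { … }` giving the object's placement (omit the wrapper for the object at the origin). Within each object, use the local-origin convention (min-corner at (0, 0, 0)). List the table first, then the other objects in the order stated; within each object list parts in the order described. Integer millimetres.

translate([0, 0, 699]) cube([825, 725, 42]);
translate([21, 21, 0]) cube([88, 88, 699]);
translate([716, 21, 0]) cube([88, 88, 699]);
translate([21, 616, 0]) cube([88, 88, 699]);
translate([716, 616, 0]) cube([88, 88, 699]);
translate([268, -597, 0]) {
  translate([0, 0, 360]) cube([289, 267, 35]);
  translate([15, 15, 0]) cylinder(h = 360, r = 15);
  translate([274, 15, 0]) cylinder(h = 360, r = 15);
  translate([15, 252, 0]) cylinder(h = 360, r = 15);
  translate([274, 252, 0]) cylinder(h = 360, r = 15);
}
translate([268, 1055, 0]) {
  translate([0, 0, 360]) cube([289, 267, 35]);
  translate([15, 15, 0]) cylinder(h = 360, r = 15);
  translate([274, 15, 0]) cylinder(h = 360, r = 15);
  translate([15, 252, 0]) cylinder(h = 360, r = 15);
  translate([274, 252, 0]) cylinder(h = 360, r = 15);
}
translate([-619, 229, 0]) {
  translate([0, 0, 360]) cube([289, 267, 35]);
  translate([15, 15, 0]) cylinder(h = 360, r = 15);
  translate([274, 15, 0]) cylinder(h = 360, r = 15);
  translate([15, 252, 0]) cylinder(h = 360, r = 15);
  translate([274, 252, 0]) cylinder(h = 360, r = 15);
}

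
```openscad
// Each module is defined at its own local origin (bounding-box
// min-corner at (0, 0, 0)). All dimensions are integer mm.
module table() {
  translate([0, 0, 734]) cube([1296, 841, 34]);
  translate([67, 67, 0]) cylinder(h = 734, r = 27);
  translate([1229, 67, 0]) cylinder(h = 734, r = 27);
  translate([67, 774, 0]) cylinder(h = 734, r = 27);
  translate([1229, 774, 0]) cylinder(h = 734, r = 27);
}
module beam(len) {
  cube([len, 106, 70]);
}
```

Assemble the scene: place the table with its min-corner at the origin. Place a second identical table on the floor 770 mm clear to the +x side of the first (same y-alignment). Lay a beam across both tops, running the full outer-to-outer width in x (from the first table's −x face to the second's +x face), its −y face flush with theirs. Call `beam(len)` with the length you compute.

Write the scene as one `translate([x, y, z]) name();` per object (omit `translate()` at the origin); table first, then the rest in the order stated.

table();
translate([2066, 0, 0]) table();
translate([0, 0, 768]) beam(3362);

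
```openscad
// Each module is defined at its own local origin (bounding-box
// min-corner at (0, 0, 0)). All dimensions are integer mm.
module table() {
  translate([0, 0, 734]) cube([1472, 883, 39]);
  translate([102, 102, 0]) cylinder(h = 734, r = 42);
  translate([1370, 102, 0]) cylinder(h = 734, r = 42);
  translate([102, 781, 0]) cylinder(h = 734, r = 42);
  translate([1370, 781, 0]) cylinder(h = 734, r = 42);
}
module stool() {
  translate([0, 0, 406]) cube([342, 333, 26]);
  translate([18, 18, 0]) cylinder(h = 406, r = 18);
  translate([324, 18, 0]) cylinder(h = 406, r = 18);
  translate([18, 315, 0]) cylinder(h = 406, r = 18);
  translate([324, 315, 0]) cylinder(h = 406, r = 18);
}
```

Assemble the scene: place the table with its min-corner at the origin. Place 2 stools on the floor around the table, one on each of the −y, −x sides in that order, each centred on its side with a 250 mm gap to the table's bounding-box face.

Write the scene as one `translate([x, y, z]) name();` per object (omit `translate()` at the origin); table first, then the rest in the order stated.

table();
translate([565, -583, 0]) stool();
translate([-592, 275, 0]) stool();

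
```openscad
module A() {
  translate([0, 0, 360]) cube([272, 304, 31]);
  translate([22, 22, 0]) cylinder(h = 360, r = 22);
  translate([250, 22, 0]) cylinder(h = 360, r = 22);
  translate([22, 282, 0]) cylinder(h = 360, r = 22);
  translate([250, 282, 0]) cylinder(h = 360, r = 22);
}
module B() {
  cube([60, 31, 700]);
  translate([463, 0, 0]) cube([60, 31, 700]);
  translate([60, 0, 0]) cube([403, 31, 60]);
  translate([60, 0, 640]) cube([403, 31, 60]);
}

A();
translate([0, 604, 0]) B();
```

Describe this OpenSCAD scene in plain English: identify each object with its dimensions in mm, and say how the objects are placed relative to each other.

A is a four-legged stool. The seat is a 272×304×31 mm slab whose top surface is at z = 391 mm; four round legs, each 44 mm in diameter, run from the floor (z = 0) to the underside of the seat, each leg's axis is inset half a diameter from the nearest pair of seat edges (so the leg's bounding box is flush with the corner).

B is a rectangular picture frame lying in the x–z plane (depth along y). The opening is 403 mm wide (x) by 580 mm tall (z), surrounded by a border 60 mm wide on all four sides. The frame is 31 mm deep and is made of two full-height vertical stiles with two horizontal rails fitted between them.

The picture frame is on the floor beside the stool on its +y side.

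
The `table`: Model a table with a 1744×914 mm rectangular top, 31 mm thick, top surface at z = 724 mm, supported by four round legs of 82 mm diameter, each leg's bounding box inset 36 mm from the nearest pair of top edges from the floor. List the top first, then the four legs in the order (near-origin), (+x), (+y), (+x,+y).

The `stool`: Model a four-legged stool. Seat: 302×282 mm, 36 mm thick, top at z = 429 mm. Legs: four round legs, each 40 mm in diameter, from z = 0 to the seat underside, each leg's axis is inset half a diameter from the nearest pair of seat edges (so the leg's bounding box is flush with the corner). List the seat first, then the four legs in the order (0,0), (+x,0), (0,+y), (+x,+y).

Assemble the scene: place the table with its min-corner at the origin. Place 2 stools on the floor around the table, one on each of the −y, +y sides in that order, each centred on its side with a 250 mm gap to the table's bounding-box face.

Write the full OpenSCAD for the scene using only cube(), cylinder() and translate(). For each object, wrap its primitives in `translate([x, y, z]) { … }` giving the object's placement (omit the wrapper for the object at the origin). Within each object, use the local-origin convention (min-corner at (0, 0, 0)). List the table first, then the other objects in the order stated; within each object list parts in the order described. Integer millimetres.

translate([0, 0, 693]) cube([1744, 914, 31]);
translate([77, 77, 0]) cylinder(h = 693, r = 41);
translate([1667, 77, 0]) cylinder(h = 693, r = 41);
translate([77, 837, 0]) cylinder(h = 693, r = 41);
translate([1667, 837, 0]) cylinder(h = 693, r = 41);
translate([721, -532, 0]) {
  translate([0, 0, 393]) cube([302, 282, 36]);
  translate([20, 20, 0]) cylinder(h = 393, r = 20);
  translate([282, 20, 0]) cylinder(h = 393, r = 20);
  translate([20, 262, 0]) cylinder(h = 393, r = 20);
  translate([282, 262, 0]) cylinder(h = 393, r = 20);
}
translate([721, 1164, 0]) {
  translate([0, 0, 393]) cube([302, 282, 36]);
  translate([20, 20, 0]) cylinder(h = 393, r = 20);
  translate([282, 20, 0]) cylinder(h = 393, r = 20);
  translate([20, 262, 0]) cylinder(h = 393, r = 20);
  translate([282, 262, 0]) cylinder(h = 393, r = 20);
}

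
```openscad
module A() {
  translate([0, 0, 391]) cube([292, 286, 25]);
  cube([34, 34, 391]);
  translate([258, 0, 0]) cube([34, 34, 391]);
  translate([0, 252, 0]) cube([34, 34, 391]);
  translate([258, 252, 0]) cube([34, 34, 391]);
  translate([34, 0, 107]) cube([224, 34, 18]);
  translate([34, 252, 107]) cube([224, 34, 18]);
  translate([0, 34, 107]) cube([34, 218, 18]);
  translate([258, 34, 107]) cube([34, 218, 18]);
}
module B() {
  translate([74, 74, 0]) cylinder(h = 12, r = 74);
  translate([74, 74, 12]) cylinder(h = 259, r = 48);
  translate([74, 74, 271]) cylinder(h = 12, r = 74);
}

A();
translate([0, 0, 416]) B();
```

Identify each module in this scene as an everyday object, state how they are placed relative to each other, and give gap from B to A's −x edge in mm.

The spool's min-x is at 0; the stool's min-x is 0; gap = 0 mm.

A is a stool. B is a spool. The spool is on top of the stool. The gap from the spool to the stool's −x edge is 0 mm.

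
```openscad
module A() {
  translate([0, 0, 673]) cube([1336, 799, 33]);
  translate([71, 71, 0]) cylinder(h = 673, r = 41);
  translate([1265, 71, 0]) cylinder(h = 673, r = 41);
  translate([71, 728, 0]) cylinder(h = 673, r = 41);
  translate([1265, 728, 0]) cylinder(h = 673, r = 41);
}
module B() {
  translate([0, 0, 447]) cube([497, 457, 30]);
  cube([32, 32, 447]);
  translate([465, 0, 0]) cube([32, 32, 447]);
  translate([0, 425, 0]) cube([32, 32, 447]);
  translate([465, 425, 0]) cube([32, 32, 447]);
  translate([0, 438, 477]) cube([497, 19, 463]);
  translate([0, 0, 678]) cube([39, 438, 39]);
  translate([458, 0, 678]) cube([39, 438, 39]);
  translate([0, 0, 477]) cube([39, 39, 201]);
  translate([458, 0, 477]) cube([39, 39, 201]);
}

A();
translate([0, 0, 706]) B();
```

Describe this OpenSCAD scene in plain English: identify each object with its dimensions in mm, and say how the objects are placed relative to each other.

A is a rectangular dining table. The top is 1336×799×33 mm with its upper surface at z = 706 mm. It stands on four round legs of 82 mm diameter, each leg's bounding box inset 30 mm from the nearest pair of top edges, running from the floor to the underside of the top.

B is a chair. The seat is a 497×457×30 mm slab with its top at z = 477 mm, on four 32×32 mm corner legs (flush with the seat edges, standing on z = 0). A flat backrest 19 mm thick, 463 mm tall, spans the full seat width and rises from the seat top along its +y edge, rear face flush with the rear of the seat. Two armrests of 39×39 mm section run along each side from the seat's front edge to the front of the backrest, top faces 240 mm above the seat top and outer faces flush with the seat's x-edges; a 39×39 mm post under the front of each armrest stands on the seat at the front corner.

The chair is on top of the table.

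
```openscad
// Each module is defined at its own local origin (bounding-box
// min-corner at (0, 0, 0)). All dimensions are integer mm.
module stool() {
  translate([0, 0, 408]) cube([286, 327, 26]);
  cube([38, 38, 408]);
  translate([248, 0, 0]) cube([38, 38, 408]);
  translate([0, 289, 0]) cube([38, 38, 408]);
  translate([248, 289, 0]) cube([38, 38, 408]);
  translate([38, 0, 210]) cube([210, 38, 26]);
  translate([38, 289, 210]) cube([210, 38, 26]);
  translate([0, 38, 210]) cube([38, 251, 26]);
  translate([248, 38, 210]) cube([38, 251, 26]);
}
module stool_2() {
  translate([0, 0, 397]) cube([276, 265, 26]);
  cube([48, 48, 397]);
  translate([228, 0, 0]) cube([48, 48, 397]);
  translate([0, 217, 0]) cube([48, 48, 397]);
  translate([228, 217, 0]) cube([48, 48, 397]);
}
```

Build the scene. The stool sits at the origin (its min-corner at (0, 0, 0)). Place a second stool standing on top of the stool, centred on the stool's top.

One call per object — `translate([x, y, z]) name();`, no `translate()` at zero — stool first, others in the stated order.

stool();
translate([5, 31, 434]) stool_2();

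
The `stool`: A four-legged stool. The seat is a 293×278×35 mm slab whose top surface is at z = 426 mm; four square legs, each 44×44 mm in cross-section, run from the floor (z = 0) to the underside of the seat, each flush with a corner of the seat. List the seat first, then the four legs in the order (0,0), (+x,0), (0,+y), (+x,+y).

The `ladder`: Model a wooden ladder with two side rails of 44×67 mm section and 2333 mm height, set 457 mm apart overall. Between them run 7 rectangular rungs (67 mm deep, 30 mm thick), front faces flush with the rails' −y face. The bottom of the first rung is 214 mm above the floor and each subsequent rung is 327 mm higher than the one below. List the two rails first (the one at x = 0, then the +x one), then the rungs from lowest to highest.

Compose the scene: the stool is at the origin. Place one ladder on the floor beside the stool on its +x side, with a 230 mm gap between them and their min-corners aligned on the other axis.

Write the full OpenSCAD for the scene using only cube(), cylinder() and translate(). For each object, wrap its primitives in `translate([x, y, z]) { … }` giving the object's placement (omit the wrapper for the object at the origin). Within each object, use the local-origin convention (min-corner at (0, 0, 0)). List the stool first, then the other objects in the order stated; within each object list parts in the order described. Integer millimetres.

translate([0, 0, 391]) cube([293, 278, 35]);
cube([44, 44, 391]);
translate([249, 0, 0]) cube([44, 44, 391]);
translate([0, 234, 0]) cube([44, 44, 391]);
translate([249, 234, 0]) cube([44, 44, 391]);
translate([523, 0, 0]) {
  cube([44, 67, 2333]);
  translate([413, 0, 0]) cube([44, 67, 2333]);
  translate([44, 0, 214]) cube([369, 67, 30]);
  translate([44, 0, 541]) cube([369, 67, 30]);
  translate([44, 0, 868]) cube([369, 67, 30]);
  translate([44, 0, 1195]) cube([369, 67, 30]);
  translate([44, 0, 1522]) cube([369, 67, 30]);
  translate([44, 0, 1849]) cube([369, 67, 30]);
  translate([44, 0, 2176]) cube([369, 67, 30]);
}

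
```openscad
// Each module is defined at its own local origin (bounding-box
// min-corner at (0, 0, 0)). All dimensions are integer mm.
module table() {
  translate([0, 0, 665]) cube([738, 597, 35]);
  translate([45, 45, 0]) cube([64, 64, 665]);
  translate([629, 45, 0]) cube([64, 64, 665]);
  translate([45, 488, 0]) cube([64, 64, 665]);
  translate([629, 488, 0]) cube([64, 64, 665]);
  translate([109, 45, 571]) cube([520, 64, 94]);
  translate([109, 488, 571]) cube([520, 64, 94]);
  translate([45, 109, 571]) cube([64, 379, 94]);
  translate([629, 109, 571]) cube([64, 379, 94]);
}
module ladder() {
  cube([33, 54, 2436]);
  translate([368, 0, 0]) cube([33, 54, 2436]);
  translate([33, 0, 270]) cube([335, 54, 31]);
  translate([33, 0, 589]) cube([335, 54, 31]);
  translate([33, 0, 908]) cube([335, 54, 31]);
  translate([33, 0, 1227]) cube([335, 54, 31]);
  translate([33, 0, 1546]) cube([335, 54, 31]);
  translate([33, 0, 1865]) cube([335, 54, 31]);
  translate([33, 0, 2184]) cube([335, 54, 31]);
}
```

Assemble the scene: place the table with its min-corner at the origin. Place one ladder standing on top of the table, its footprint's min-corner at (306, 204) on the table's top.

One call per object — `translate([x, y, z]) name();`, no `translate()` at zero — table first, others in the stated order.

table();
translate([306, 204, 700]) ladder();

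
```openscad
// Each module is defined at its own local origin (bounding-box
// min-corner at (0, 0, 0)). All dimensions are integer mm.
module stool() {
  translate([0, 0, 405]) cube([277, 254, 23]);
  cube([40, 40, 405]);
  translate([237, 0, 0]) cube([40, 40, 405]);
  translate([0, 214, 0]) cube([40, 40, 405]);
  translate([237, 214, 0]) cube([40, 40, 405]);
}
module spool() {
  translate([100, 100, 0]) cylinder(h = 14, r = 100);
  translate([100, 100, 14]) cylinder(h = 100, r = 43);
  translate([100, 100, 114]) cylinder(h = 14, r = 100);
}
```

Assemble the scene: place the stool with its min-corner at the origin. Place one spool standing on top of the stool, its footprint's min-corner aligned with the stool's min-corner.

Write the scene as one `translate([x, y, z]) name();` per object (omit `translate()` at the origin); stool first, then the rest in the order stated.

stool();
translate([0, 0, 428]) spool();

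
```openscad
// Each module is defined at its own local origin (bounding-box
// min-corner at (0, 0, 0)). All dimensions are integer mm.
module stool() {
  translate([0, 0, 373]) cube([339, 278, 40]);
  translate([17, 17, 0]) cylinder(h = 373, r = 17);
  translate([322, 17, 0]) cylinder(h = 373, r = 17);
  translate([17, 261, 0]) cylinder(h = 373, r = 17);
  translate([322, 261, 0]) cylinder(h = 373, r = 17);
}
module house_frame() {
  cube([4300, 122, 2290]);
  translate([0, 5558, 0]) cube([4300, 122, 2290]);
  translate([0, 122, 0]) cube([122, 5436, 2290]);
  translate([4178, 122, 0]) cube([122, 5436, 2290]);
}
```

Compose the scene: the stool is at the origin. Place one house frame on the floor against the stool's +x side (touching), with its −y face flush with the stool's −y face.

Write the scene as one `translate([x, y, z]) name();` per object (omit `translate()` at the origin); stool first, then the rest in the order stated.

stool();
translate([339, 0, 0]) house_frame();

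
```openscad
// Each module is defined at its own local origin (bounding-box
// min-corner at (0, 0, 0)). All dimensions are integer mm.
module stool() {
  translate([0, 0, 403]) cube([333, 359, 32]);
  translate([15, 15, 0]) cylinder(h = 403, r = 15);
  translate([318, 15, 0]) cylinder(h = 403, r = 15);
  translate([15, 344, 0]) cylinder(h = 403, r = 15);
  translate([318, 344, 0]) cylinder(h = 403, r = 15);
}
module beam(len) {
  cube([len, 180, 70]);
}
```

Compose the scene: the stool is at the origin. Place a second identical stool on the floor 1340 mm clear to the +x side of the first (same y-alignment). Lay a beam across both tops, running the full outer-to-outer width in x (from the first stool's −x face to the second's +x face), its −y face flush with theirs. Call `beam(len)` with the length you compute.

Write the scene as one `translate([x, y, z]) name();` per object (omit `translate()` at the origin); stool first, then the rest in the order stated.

stool();
translate([1673, 0, 0]) stool();
translate([0, 0, 435]) beam(2006);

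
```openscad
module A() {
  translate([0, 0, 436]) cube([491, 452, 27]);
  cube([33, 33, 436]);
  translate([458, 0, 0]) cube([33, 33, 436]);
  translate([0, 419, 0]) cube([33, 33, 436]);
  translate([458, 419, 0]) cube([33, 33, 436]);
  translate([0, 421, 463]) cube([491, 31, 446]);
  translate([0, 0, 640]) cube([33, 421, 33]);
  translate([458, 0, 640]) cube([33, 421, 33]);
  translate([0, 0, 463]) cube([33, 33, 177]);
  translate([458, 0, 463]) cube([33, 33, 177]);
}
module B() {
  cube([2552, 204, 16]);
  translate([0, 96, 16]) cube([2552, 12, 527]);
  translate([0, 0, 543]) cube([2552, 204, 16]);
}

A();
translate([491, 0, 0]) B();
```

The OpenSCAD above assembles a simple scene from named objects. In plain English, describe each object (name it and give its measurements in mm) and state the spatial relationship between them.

A is a chair. The seat is a 491×452×27 mm slab with its top at z = 463 mm, on four 33×33 mm corner legs (flush with the seat edges, standing on z = 0). A flat backrest 31 mm thick, 446 mm tall, spans the full seat width and rises from the seat top along its +y edge, rear face flush with the rear of the seat. Two armrests of 33×33 mm section run along each side from the seat's front edge to the front of the backrest, top faces 210 mm above the seat top and outer faces flush with the seat's x-edges; a 33×33 mm post under the front of each armrest stands on the seat at the front corner.

B is an I-beam lying along x, 2552 mm long. Overall section height 559 mm. Two flanges 204 mm wide (y) and 16 mm thick, one on the floor and one at the top; a web 12 mm thick runs between them, centred on the flange width.

The I-beam is against the chair's +x side, with their −y faces flush.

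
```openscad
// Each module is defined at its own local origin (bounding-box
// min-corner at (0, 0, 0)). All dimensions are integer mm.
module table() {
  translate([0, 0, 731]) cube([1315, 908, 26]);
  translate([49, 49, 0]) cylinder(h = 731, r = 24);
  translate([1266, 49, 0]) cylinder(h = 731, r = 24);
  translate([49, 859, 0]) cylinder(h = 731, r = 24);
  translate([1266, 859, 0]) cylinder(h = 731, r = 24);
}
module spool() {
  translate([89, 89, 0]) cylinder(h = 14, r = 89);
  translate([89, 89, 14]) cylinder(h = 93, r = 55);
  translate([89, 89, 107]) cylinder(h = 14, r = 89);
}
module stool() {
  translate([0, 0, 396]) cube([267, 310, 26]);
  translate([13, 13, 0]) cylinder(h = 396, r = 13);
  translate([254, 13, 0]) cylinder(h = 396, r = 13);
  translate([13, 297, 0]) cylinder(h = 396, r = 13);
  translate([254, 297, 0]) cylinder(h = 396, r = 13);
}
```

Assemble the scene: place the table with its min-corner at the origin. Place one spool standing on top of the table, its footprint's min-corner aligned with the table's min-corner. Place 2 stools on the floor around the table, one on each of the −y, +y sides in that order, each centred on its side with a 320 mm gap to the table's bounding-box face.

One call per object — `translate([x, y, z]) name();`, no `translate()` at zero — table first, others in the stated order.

table();
translate([0, 0, 757]) spool();
translate([524, -630, 0]) stool();
translate([524, 1228, 0]) stool();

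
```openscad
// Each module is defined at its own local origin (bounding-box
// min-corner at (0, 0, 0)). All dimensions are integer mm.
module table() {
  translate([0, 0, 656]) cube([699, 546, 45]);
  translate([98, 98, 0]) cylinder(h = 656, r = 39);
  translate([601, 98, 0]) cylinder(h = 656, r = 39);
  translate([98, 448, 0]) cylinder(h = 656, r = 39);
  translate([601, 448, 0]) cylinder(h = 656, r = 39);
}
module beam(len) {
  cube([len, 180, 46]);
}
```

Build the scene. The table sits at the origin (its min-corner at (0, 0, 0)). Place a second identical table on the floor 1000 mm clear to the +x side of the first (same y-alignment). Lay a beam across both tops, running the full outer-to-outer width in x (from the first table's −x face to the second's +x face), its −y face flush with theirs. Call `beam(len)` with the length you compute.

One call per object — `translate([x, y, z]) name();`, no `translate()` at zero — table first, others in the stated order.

table();
translate([1699, 0, 0]) table();
translate([0, 0, 701]) beam(2398);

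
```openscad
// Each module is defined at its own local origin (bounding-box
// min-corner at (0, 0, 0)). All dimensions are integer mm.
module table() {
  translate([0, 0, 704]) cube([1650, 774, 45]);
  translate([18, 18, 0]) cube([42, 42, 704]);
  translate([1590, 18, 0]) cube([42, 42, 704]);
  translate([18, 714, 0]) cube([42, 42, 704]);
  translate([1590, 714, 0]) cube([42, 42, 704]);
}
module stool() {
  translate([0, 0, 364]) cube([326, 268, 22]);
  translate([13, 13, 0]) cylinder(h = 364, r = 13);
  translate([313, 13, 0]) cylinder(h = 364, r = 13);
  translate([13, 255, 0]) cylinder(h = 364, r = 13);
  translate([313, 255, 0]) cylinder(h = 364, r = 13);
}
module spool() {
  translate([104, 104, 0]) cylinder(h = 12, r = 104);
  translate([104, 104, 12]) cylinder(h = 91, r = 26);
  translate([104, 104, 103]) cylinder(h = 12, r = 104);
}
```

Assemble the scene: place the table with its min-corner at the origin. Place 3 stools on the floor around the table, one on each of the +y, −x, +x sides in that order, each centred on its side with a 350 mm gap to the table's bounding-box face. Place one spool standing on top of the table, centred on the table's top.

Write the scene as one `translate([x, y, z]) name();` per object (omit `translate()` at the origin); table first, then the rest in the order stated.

table();
translate([662, 1124, 0]) stool();
translate([-676, 253, 0]) stool();
translate([2000, 253, 0]) stool();
translate([721, 283, 749]) spool();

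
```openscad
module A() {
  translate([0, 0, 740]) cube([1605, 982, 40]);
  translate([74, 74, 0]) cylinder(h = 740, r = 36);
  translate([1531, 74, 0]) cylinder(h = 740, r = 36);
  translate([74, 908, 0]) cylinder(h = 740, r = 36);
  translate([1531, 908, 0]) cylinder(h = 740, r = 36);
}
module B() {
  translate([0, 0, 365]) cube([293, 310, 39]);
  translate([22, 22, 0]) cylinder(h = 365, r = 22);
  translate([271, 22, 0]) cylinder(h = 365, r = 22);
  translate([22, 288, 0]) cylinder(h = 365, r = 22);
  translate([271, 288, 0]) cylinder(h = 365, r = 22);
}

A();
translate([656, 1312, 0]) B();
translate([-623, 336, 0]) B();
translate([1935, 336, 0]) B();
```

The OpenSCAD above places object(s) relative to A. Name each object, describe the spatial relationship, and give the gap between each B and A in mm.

Each stool's nearest face is 330 mm from the table's bounding box.

A is a table. B is a stool. Three stools sit around the table at the +y, −x, +x sides. The gap between each stool and the table is 330 mm.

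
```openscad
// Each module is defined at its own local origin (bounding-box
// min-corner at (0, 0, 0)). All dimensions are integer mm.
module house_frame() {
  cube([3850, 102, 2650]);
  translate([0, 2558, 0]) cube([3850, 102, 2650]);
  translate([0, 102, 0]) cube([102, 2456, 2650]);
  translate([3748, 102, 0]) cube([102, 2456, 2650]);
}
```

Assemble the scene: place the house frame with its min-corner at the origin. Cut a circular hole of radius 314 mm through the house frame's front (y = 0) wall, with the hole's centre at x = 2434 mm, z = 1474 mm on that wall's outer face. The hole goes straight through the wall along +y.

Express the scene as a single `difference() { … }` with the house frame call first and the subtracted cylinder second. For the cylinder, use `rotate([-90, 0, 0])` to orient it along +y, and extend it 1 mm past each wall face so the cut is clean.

difference() {
  house_frame();
  translate([2434, -1, 1474]) rotate([-90, 0, 0]) cylinder(h = 104, r = 314);
}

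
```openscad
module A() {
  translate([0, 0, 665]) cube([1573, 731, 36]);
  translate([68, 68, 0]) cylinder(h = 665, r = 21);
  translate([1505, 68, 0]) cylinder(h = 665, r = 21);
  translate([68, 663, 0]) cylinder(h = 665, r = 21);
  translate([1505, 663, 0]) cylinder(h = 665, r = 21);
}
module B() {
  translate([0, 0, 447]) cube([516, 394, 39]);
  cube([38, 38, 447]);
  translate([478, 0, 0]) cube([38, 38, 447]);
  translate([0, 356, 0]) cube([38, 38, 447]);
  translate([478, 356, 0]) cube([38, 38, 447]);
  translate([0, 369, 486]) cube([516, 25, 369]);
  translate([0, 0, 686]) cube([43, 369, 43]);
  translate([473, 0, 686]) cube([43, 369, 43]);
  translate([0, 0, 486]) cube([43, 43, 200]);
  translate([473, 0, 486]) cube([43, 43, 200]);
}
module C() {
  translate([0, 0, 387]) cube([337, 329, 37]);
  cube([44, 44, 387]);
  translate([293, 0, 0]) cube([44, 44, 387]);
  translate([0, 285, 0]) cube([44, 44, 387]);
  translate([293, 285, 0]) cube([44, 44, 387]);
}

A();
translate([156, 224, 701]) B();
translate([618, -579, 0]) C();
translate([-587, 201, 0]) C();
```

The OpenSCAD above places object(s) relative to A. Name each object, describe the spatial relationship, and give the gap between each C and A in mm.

Each stool's nearest face is 250 mm from the table's bounding box.

A is a table. B is a chair. C is a stool. The chair is on top of the table. Two stools sit around the table at the −y, −x sides. The gap between each stool and the table is 250 mm.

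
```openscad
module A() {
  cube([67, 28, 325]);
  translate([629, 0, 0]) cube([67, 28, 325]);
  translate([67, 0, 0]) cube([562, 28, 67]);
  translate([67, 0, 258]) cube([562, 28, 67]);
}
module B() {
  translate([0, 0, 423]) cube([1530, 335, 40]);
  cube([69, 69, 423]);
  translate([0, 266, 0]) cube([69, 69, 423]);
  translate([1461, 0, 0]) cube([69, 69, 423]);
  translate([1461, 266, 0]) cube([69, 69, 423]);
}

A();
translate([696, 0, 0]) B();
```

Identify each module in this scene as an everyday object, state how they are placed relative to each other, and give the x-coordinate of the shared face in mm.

The picture frame's +x face and the bench's −x face are both at x = 696 mm.

A is a picture frame. B is a bench. The bench is against the picture frame's +x side, with their −y faces flush. The x-coordinate of the shared face is 696 mm.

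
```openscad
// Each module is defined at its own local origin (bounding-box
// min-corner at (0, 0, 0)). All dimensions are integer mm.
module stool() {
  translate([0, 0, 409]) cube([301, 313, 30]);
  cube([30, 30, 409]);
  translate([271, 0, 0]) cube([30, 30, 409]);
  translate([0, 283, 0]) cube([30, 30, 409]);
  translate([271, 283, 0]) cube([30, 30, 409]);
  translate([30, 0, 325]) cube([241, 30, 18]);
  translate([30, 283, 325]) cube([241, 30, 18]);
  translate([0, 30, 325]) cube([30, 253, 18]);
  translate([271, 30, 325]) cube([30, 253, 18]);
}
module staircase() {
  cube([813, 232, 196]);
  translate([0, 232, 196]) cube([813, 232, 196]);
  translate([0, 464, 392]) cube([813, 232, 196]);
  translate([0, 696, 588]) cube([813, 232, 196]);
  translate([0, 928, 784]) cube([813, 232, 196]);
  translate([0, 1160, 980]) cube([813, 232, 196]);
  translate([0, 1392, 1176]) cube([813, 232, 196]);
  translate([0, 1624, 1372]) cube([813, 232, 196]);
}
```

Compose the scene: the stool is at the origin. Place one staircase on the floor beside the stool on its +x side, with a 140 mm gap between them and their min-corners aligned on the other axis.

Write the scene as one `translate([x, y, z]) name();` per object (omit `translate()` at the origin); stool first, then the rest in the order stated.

stool();
translate([441, 0, 0]) staircase();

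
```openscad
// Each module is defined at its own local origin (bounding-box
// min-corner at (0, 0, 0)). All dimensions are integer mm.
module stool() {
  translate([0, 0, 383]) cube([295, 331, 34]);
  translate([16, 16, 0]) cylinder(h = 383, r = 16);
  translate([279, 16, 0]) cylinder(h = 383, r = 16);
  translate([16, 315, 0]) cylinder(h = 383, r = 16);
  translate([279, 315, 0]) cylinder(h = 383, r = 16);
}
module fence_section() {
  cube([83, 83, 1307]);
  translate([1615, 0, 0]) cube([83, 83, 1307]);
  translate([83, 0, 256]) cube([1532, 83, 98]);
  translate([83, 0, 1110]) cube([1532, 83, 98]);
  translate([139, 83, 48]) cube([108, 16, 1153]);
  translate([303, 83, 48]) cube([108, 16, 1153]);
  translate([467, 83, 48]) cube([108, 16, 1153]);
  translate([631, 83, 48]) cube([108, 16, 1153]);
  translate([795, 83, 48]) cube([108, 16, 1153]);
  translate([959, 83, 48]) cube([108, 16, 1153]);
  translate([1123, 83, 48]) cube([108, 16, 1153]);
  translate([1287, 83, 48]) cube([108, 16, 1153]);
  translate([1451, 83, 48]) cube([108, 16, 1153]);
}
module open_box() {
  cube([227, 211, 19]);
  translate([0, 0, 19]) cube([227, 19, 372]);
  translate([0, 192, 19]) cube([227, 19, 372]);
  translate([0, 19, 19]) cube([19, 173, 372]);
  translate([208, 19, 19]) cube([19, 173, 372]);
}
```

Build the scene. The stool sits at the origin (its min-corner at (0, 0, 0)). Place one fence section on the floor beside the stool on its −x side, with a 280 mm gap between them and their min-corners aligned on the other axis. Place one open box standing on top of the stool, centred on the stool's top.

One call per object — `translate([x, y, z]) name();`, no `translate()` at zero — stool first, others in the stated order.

stool();
translate([-1978, 0, 0]) fence_section();
translate([34, 60, 417]) open_box();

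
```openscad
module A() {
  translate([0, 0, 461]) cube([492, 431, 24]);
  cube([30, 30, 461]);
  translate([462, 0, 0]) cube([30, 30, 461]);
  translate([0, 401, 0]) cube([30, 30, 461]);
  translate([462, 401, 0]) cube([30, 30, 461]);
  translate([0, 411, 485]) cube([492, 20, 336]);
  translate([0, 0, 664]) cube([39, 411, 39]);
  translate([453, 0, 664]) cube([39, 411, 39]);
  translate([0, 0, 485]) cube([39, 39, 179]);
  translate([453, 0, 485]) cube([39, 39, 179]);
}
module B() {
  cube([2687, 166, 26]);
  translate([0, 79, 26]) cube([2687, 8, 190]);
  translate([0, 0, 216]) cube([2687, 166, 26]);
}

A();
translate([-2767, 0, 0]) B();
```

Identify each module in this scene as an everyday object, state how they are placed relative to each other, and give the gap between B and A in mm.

The I-beam's nearest face is 80 mm from the chair's −x face.

A is a chair. B is an I-beam. The I-beam is on the floor beside the chair on its −x side. The gap between the I-beam and the chair is 80 mm.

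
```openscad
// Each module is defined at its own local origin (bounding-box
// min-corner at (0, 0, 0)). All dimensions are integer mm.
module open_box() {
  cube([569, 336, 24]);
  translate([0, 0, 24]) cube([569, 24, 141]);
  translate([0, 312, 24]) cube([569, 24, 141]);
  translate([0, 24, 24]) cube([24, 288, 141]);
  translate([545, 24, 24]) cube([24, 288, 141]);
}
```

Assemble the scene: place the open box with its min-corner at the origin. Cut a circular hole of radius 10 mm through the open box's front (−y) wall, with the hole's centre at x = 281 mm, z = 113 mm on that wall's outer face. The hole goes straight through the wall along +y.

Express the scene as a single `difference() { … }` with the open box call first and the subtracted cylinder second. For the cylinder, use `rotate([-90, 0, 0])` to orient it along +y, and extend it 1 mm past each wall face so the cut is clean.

difference() {
  open_box();
  translate([281, -1, 113]) rotate([-90, 0, 0]) cylinder(h = 26, r = 10);
}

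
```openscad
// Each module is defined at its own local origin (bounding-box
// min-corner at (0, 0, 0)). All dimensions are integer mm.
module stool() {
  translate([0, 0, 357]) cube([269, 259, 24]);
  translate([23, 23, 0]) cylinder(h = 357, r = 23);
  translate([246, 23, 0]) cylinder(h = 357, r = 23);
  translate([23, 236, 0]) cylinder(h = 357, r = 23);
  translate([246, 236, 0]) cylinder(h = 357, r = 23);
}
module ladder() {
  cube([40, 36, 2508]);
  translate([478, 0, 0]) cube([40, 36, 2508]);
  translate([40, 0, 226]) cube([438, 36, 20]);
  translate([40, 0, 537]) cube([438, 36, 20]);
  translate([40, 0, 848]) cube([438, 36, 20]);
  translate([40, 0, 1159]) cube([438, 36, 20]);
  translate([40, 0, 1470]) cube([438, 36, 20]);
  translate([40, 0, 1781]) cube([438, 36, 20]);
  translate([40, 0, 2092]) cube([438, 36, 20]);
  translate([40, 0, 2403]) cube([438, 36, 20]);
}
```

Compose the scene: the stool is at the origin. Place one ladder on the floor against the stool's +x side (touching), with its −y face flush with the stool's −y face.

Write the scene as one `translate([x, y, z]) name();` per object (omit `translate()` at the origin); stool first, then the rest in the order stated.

stool();
translate([269, 0, 0]) ladder();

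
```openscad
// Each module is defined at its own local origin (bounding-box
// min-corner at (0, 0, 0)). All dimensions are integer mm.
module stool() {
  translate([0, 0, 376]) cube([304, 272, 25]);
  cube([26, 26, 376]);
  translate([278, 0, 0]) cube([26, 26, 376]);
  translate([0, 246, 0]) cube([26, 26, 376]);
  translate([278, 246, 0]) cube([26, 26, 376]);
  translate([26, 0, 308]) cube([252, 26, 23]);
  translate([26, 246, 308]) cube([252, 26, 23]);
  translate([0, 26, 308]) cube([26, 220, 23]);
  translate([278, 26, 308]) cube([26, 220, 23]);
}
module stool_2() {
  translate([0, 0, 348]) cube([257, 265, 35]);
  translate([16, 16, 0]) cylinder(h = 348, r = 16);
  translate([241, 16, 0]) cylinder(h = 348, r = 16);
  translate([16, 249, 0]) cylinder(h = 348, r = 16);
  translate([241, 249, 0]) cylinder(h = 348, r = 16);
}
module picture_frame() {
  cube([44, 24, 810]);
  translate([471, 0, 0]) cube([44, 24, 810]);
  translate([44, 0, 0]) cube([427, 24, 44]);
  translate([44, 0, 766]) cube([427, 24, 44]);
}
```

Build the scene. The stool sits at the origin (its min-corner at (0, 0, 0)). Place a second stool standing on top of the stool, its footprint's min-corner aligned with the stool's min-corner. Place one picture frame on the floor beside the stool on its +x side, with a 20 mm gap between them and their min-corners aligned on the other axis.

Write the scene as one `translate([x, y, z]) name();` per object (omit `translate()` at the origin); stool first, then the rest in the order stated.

stool();
translate([0, 0, 401]) stool_2();
translate([324, 0, 0]) picture_frame();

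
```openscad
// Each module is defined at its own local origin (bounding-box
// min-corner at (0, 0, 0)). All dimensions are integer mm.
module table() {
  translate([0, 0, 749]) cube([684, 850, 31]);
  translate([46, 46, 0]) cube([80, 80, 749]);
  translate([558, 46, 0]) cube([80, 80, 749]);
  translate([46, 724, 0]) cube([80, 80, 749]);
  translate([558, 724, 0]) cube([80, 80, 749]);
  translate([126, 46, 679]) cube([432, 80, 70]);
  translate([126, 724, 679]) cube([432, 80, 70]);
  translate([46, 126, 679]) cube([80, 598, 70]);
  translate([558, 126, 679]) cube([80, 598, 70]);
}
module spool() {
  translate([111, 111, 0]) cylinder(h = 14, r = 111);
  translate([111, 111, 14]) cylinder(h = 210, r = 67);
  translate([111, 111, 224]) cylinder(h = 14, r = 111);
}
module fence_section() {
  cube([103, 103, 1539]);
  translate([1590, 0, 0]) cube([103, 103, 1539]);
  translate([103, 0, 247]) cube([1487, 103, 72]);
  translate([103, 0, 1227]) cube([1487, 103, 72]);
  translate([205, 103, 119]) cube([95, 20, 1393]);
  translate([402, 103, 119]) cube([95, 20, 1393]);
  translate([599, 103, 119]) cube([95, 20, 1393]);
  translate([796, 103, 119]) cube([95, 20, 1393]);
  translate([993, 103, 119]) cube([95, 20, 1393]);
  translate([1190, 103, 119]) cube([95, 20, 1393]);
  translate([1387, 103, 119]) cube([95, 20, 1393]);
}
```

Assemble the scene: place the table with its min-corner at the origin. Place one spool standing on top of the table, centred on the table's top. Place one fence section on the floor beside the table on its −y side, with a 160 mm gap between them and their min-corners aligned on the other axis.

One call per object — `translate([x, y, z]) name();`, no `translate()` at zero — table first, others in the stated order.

table();
translate([231, 314, 780]) spool();
translate([0, -283, 0]) fence_section();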